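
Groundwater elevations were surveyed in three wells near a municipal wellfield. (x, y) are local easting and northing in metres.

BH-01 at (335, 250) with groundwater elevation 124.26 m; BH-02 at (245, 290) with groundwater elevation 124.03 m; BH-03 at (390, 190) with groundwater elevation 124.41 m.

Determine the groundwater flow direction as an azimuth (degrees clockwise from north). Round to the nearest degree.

Taking BH-01 as reference: BH-02−BH-01 = (-90, 40, -0.23); BH-03−BH-01 = (55, -60, +0.15).
Determinant of the coordinate differences = (-90)·(-60) − 55·40 = 3200.
∂h/∂x = [(-0.23)·(-60) − (+0.15)·40] / 3200 = +0.002438
∂h/∂y = [(-90)·(+0.15) − 55·(-0.23)] / 3200 = -0.0002656
Flow direction (−∇h) has components (-0.002438 E, +0.0002656 N).
Azimuth = atan2(E, N) = atan2(-0.002438, +0.0002656) = 276.2° ≈ 276°.

276°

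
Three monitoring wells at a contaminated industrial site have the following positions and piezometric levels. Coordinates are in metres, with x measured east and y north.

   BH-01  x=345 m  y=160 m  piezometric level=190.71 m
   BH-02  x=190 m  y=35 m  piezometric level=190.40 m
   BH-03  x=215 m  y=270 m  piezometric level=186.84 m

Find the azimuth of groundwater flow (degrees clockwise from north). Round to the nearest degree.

Taking BH-01 as reference: BH-02−BH-01 = (-155, -125, -0.31); BH-03−BH-01 = (-130, 110, -3.87).
Determinant of the coordinate differences = (-155)·110 − (-130)·(-125) = -33300.
∂h/∂x = [(-0.31)·110 − (-3.87)·(-125)] / -33300 = +0.01555
∂h/∂y = [(-155)·(-3.87) − (-130)·(-0.31)] / -33300 = -0.01680
Flow direction (−∇h) has components (-0.01555 E, +0.01680 N).
Azimuth = atan2(E, N) = atan2(-0.01555, +0.01680) = 317.2° ≈ 317°.

317°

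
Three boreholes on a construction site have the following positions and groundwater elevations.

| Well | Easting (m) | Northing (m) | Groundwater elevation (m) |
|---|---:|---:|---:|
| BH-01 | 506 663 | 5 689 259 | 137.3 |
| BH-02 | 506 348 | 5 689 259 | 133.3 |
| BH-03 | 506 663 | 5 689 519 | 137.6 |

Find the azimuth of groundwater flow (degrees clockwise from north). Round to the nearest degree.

∂h/∂x = (133.3 − 137.3) / (506348 − 506663) = +0.01270
∂h/∂y = (137.6 − 137.3) / (5689519 − 5689259) = +0.001154
Flow direction (−∇h) has components (-0.01270 E, -0.001154 N).
Azimuth = atan2(E, N) = atan2(-0.01270, -0.001154) = 264.8° ≈ 265°.

265°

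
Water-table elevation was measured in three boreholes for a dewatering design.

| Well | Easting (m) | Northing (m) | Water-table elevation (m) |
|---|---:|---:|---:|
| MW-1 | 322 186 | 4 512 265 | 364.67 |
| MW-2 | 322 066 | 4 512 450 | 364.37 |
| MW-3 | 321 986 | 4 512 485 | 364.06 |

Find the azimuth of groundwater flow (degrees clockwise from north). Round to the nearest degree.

With h = a·x + b·y + c and MW-1 as origin, the differences give:
  (-120)·a + 185·b = -0.30
  (-200)·a + 220·b = -0.61
Eliminate b (×220 and ×185, subtract): 10600·a = 46.850 → a = ∂h/∂x = +0.004420
Back-substitute: b = ∂h/∂y = +0.001245.
Flow direction (−∇h) has components (-0.004420 E, -0.001245 N).
Azimuth = atan2(E, N) = atan2(-0.004420, -0.001245) = 254.3° ≈ 254°.

254°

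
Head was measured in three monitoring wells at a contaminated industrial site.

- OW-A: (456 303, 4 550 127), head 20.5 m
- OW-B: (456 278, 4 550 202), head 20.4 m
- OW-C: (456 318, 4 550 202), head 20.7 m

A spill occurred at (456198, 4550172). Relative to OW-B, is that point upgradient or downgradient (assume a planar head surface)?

downgradient

Taking OW-A as reference: OW-B−OW-A = (-25, 75, -0.1); OW-C−OW-A = (15, 75, +0.2).
Solve a·Δx + b·Δy = Δh: det = (-25)·75 − 15·75 = -3000.
∂h/∂x = [(-0.1)·75 − (+0.2)·75] / -3000 = +0.007500
∂h/∂y = [(-25)·(+0.2) − 15·(-0.1)] / -3000 = +0.001167
Head at (456198, 4550172) = 20.5 + (+0.007500)·(-105) + (+0.001167)·(45) = 19.77 m.
That is lower than the 20.4 m at OW-B, so the point is downgradient.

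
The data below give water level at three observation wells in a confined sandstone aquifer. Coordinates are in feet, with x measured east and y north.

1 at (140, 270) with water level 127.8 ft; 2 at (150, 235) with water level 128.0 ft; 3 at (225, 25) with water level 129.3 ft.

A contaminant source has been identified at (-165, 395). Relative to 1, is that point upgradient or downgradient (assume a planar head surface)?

With h = a·x + b·y + c and 1 as origin, the differences give:
  10·a + (-35)·b = +0.2
  85·a + (-245)·b = +1.5
Eliminate b (×(-245) and ×(-35), subtract): 525·a = 3.50 → a = ∂h/∂x = +0.006667
Back-substitute: b = ∂h/∂y = -0.003810.
Head at (-165, 395) = 127.8 + (+0.006667)·(-305) + (-0.003810)·(125) = 125.29 ft.
That is lower than the 127.8 ft at 1, so the point is downgradient.

downgradient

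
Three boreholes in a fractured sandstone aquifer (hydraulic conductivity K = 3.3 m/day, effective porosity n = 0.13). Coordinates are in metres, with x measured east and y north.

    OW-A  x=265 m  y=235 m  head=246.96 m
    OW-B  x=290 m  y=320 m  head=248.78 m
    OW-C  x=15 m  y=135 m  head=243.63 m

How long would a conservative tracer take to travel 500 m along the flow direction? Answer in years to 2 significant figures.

Three-point gradient (reference OW-A): Δ to OW-B = (25, 85, +1.82), Δ to OW-C = (-250, -100, -3.33).
∂h/∂x = +0.005389, ∂h/∂y = +0.01983 (det = 18750).
|∇h| = √(0.005389² + 0.01983²) = 0.02055
Seepage velocity v = K·i/n = 3.3 × 0.02055 / 0.13 = 0.5217 m/day.
t = 500 / 0.5217 = 958.4 days = 2.62 years.

2.6 years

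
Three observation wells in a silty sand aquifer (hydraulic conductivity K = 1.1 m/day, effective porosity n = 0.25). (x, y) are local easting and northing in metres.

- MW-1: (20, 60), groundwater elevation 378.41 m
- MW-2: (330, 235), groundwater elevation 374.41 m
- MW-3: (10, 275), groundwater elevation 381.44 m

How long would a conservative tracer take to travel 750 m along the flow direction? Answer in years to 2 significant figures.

With h = a·x + b·y + c and MW-1 as origin, the differences give:
  310·a + 175·b = -4.00
  (-10)·a + 215·b = +3.03
Eliminate b (×215 and ×175, subtract): 68400·a = -1390.250 → a = ∂h/∂x = -0.02033
Back-substitute: b = ∂h/∂y = +0.01315.
|∇h| = √(-0.02033² + 0.01315²) = 0.02421
Seepage velocity v = K·i/n = 1.1 × 0.02421 / 0.25 = 0.1065 m/day.
t = 750 / 0.1065 = 7042 days = 19.3 years.

19 years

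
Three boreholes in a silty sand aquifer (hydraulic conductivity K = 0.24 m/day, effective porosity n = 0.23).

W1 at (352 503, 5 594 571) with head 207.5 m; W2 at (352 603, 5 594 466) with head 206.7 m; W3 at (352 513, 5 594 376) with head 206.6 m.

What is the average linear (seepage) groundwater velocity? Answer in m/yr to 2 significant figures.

2.1 m/yr

Taking W1 as reference: W2−W1 = (100, -105, -0.8); W3−W1 = (10, -195, -0.9).
Determinant of the coordinate differences = 100·(-195) − 10·(-105) = -18450.
∂h/∂x = [(-0.8)·(-195) − (-0.9)·(-105)] / -18450 = -0.003333
∂h/∂y = [100·(-0.9) − 10·(-0.8)] / -18450 = +0.004444
|∇h| = √(-0.003333² + 0.004444²) = 0.005555
Seepage velocity v = K·i/n = 0.24 × 0.005555 / 0.23 = 0.005797 m/day = 2.117 m/yr.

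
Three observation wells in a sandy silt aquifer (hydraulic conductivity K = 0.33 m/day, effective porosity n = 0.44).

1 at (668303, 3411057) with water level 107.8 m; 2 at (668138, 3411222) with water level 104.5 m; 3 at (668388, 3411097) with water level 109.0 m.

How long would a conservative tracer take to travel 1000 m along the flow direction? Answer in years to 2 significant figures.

220 years

With h = a·x + b·y + c and 1 as origin, the differences give:
  (-165)·a + 165·b = -3.3
  85·a + 40·b = +1.2
Eliminate b (×40 and ×165, subtract): -20625·a = -330.00 → a = ∂h/∂x = +0.01600
Back-substitute: b = ∂h/∂y = -0.004000.
|∇h| = √(0.01600² + -0.004000²) = 0.01649
Seepage velocity v = K·i/n = 0.33 × 0.01649 / 0.44 = 0.01237 m/day.
t = 1000 / 0.01237 = 8.084e+04 days = 221 years.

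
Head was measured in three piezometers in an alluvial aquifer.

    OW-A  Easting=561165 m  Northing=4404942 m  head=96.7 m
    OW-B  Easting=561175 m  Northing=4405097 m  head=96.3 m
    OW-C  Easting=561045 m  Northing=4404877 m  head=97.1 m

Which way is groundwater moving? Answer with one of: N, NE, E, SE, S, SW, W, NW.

NE

Differences from OW-A: to OW-B (Δx, Δy, Δh) = (10, 155, -0.4); to OW-C = (-120, -65, +0.4).
Determinant of the coordinate differences = 10·(-65) − (-120)·155 = 17950.
∂h/∂x = [(-0.4)·(-65) − (+0.4)·155] / 17950 = -0.002006
∂h/∂y = [10·(+0.4) − (-120)·(-0.4)] / 17950 = -0.002451
Flow = −∇h = (+0.002006 east, +0.002451 north), which points northeast.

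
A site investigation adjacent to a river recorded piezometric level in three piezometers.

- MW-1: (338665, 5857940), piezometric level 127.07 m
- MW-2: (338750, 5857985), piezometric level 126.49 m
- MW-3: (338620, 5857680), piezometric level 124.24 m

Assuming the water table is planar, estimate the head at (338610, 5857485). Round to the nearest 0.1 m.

Three-point gradient (reference MW-1): Δ to MW-2 = (85, 45, -0.58), Δ to MW-3 = (-45, -260, -2.83).
∂h/∂x = -0.01386, ∂h/∂y = +0.01328 (det = -20075).
h(338610, 5857485) = 127.07 + (-0.01386)·(-55) + (+0.01328)·(-455) = 127.07 +0.762 -6.044 = 121.788 m.

121.8 m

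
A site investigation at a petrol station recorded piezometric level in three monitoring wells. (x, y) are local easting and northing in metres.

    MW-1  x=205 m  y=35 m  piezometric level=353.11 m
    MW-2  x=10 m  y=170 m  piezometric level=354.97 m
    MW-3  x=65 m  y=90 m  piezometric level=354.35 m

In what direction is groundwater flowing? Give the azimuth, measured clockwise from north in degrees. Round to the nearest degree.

Differences from MW-1: to MW-2 (Δx, Δy, Δh) = (-195, 135, +1.86); to MW-3 = (-140, 55, +1.24).
Determinant of the coordinate differences = (-195)·55 − (-140)·135 = 8175.
∂h/∂x = [(+1.86)·55 − (+1.24)·135] / 8175 = -0.007963
∂h/∂y = [(-195)·(+1.24) − (-140)·(+1.86)] / 8175 = +0.002275
Flow direction (−∇h) has components (+0.007963 E, -0.002275 N).
Azimuth = atan2(E, N) = atan2(+0.007963, -0.002275) = 105.9° ≈ 106°.

106°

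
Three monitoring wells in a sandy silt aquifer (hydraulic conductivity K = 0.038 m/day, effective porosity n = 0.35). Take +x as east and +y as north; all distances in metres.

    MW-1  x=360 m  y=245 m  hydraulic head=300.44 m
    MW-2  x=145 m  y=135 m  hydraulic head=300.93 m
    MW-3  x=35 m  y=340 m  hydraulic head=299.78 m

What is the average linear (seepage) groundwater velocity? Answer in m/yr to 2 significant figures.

0.21 m/yr

Differences from MW-1: to MW-2 (Δx, Δy, Δh) = (-215, -110, +0.49); to MW-3 = (-325, 95, -0.66).
Determinant of the coordinate differences = (-215)·95 − (-325)·(-110) = -56175.
∂h/∂x = [(+0.49)·95 − (-0.66)·(-110)] / -56175 = +0.0004637
∂h/∂y = [(-215)·(-0.66) − (-325)·(+0.49)] / -56175 = -0.005361
|∇h| = √(0.0004637² + -0.005361²) = 0.005381
Seepage velocity v = K·i/n = 0.038 × 0.005381 / 0.35 = 0.0005842 m/day = 0.2134 m/yr.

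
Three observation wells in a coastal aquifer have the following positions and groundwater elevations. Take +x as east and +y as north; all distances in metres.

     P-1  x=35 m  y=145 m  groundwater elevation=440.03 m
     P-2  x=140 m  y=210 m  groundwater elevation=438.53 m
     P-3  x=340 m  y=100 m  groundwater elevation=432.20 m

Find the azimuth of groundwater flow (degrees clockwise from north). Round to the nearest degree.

122°

With h = a·x + b·y + c and P-1 as origin, the differences give:
  105·a + 65·b = -1.50
  305·a + (-45)·b = -7.83
Eliminate b (×(-45) and ×65, subtract): -24550·a = 576.450 → a = ∂h/∂x = -0.02348
Back-substitute: b = ∂h/∂y = +0.01485.
Flow direction (−∇h) has components (+0.02348 E, -0.01485 N).
Azimuth = atan2(E, N) = atan2(+0.02348, -0.01485) = 122.3° ≈ 122°.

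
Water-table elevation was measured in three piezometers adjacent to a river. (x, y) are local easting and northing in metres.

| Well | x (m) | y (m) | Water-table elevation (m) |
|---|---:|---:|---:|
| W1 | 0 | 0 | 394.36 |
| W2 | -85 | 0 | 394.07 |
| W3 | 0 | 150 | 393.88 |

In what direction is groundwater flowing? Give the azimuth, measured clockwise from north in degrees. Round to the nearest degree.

∂h/∂x = (394.07 − 394.36) / (-85 − 0) = +0.003412
∂h/∂y = (393.88 − 394.36) / (150 − 0) = -0.003200
Flow direction (−∇h) has components (-0.003412 E, +0.003200 N).
Azimuth = atan2(E, N) = atan2(-0.003412, +0.003200) = 313.2° ≈ 313°.

313°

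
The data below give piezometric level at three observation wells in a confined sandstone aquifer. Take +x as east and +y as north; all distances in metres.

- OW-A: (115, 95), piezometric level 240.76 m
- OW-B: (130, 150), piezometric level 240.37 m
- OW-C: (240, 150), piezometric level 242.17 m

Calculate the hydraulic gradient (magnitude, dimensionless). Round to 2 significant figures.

0.020

Taking OW-A as reference: OW-B−OW-A = (15, 55, -0.39); OW-C−OW-A = (125, 55, +1.41).
Solve a·Δx + b·Δy = Δh: det = 15·55 − 125·55 = -6050.
∂h/∂x = [(-0.39)·55 − (+1.41)·55] / -6050 = +0.01636
∂h/∂y = [15·(+1.41) − 125·(-0.39)] / -6050 = -0.01155
|∇h| = √(0.01636² + -0.01155²) = 0.02003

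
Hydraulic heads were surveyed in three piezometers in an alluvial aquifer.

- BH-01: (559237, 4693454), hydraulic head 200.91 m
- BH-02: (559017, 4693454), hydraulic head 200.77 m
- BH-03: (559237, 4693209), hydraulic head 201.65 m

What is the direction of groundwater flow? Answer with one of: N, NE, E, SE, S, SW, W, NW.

∂h/∂x = (200.77 − 200.91) / (559017 − 559237) = +0.0006364
∂h/∂y = (201.65 − 200.91) / (4693209 − 4693454) = -0.003020
Flow = −∇h = (-0.0006364 east, +0.003020 north), which points north.

N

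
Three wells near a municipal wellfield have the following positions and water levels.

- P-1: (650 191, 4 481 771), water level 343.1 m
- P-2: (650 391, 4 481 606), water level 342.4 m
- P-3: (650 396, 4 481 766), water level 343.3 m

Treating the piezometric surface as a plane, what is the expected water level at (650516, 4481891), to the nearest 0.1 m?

344.1 m

With h = a·x + b·y + c and P-1 as origin, the differences give:
  200·a + (-165)·b = -0.7
  205·a + (-5)·b = +0.2
Eliminate b (×(-5) and ×(-165), subtract): 32825·a = 36.50 → a = ∂h/∂x = +0.001112
Back-substitute: b = ∂h/∂y = +0.005590.
h(650516, 4481891) = 343.1 + (+0.001112)·(325) + (+0.005590)·(120) = 343.1 +0.361 +0.671 = 344.132 m.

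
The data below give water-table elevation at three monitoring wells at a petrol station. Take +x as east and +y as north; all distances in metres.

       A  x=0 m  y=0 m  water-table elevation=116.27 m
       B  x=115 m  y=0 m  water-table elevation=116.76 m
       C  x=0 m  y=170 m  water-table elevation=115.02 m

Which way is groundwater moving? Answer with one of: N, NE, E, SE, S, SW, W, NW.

NW

∂h/∂x = (116.76 − 116.27) / (115 − 0) = +0.004261
∂h/∂y = (115.02 − 116.27) / (170 − 0) = -0.007353
Flow = −∇h = (-0.004261 east, +0.007353 north), which points northwest.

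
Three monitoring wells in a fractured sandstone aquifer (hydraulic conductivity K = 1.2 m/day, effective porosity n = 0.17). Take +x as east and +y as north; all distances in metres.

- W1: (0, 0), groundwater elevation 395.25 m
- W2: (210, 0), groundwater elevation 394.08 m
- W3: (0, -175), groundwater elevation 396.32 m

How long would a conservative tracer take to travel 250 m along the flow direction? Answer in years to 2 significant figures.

∂h/∂x = (394.08 − 395.25) / (210 − 0) = -0.005571
∂h/∂y = (396.32 − 395.25) / (-175 − 0) = -0.006114
|∇h| = √(-0.005571² + -0.006114²) = 0.008271
Seepage velocity v = K·i/n = 1.2 × 0.008271 / 0.17 = 0.05838 m/day.
t = 250 / 0.05838 = 4282 days = 11.7 years.

12 years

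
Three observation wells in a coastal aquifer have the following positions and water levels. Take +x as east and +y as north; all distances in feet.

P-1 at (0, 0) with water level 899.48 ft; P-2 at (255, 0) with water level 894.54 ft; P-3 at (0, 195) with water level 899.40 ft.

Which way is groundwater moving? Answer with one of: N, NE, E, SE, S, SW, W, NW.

E

∂h/∂x = (894.54 − 899.48) / (255 − 0) = -0.01937
∂h/∂y = (899.40 − 899.48) / (195 − 0) = -0.0004103
Flow = −∇h = (+0.01937 east, +0.0004103 north), which points east.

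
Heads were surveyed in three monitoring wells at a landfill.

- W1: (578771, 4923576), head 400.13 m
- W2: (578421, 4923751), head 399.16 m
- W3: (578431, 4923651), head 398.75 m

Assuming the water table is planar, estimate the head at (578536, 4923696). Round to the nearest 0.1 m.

399.5 m

With h = a·x + b·y + c and W1 as origin, the differences give:
  (-350)·a + 175·b = -0.97
  (-340)·a + 75·b = -1.38
Eliminate b (×75 and ×175, subtract): 33250·a = 168.750 → a = ∂h/∂x = +0.005075
Back-substitute: b = ∂h/∂y = +0.004608.
h(578536, 4923696) = 400.13 + (+0.005075)·(-235) + (+0.004608)·(120) = 400.13 -1.193 +0.553 = 399.490 m.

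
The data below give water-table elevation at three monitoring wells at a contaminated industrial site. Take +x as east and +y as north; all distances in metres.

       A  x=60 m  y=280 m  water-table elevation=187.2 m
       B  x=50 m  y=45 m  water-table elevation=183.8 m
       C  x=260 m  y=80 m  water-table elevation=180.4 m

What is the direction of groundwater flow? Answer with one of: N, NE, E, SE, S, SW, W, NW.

SE

Three-point gradient (reference A): Δ to B = (-10, -235, -3.4), Δ to C = (200, -200, -6.8).
∂h/∂x = -0.01873, ∂h/∂y = +0.01527 (det = 49000).
Flow = −∇h = (+0.01873 east, -0.01527 north), which points southeast.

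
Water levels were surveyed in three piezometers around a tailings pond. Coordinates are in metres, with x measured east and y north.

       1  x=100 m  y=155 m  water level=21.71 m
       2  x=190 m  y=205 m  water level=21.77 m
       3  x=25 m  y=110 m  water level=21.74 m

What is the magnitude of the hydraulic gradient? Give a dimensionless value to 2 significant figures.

Taking 1 as reference: 2−1 = (90, 50, +0.06); 3−1 = (-75, -45, +0.03).
Determinant of the coordinate differences = 90·(-45) − (-75)·50 = -300.
∂h/∂x = [(+0.06)·(-45) − (+0.03)·50] / -300 = +0.01400
∂h/∂y = [90·(+0.03) − (-75)·(+0.06)] / -300 = -0.02400
|∇h| = √(0.01400² + -0.02400²) = 0.02778

0.028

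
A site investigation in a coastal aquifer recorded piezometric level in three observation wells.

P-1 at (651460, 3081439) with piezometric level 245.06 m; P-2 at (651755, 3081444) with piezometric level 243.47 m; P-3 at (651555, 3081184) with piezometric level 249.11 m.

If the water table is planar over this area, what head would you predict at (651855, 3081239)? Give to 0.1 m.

246.6 m

Taking P-1 as reference: P-2−P-1 = (295, 5, -1.59); P-3−P-1 = (95, -255, +4.05).
Solve a·Δx + b·Δy = Δh: det = 295·(-255) − 95·5 = -75700.
∂h/∂x = [(-1.59)·(-255) − (+4.05)·5] / -75700 = -0.005089
∂h/∂y = [295·(+4.05) − 95·(-1.59)] / -75700 = -0.01778
h(651855, 3081239) = 245.06 + (-0.005089)·(395) + (-0.01778)·(-200) = 245.06 -2.010 +3.556 = 246.606 m.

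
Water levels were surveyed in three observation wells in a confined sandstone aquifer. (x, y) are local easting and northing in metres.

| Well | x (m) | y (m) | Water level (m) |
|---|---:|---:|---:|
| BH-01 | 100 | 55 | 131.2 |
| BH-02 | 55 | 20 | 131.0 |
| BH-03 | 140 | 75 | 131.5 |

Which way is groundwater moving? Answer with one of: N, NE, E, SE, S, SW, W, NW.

Differences from BH-01: to BH-02 (Δx, Δy, Δh) = (-45, -35, -0.2); to BH-03 = (40, 20, +0.3).
Determinant of the coordinate differences = (-45)·20 − 40·(-35) = 500.
∂h/∂x = [(-0.2)·20 − (+0.3)·(-35)] / 500 = +0.01300
∂h/∂y = [(-45)·(+0.3) − 40·(-0.2)] / 500 = -0.01100
Flow = −∇h = (-0.01300 east, +0.01100 north), which points northwest.

NW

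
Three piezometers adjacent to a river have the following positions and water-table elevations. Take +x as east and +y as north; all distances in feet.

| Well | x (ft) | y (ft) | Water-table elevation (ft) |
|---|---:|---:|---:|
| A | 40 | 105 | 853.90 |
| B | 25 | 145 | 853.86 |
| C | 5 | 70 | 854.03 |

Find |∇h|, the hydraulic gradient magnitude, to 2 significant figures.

0.0026

Taking A as reference: B−A = (-15, 40, -0.04); C−A = (-35, -35, +0.13).
Solve a·Δx + b·Δy = Δh: det = (-15)·(-35) − (-35)·40 = 1925.
∂h/∂x = [(-0.04)·(-35) − (+0.13)·40] / 1925 = -0.001974
∂h/∂y = [(-15)·(+0.13) − (-35)·(-0.04)] / 1925 = -0.001740
|∇h| = √(-0.001974² + -0.001740²) = 0.002631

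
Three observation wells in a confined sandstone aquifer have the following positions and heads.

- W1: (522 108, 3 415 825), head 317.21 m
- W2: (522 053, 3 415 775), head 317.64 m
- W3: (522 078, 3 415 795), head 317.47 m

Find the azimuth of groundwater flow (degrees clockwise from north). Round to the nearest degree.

With h = a·x + b·y + c and W1 as origin, the differences give:
  (-55)·a + (-50)·b = +0.43
  (-30)·a + (-30)·b = +0.26
Eliminate b (×(-30) and ×(-50), subtract): 150·a = 0.100 → a = ∂h/∂x = +0.0006667
Back-substitute: b = ∂h/∂y = -0.009333.
Flow direction (−∇h) has components (-0.0006667 E, +0.009333 N).
Azimuth = atan2(E, N) = atan2(-0.0006667, +0.009333) = 355.9° ≈ 356°.

356°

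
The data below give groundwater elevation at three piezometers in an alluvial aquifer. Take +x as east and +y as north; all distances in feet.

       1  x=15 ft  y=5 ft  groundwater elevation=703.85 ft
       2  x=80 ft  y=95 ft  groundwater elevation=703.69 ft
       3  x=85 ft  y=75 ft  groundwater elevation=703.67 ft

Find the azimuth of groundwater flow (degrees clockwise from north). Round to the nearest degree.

With h = a·x + b·y + c and 1 as origin, the differences give:
  65·a + 90·b = -0.16
  70·a + 70·b = -0.18
Eliminate b (×70 and ×90, subtract): -1750·a = 5.000 → a = ∂h/∂x = -0.002857
Back-substitute: b = ∂h/∂y = +0.0002857.
Flow direction (−∇h) has components (+0.002857 E, -0.0002857 N).
Azimuth = atan2(E, N) = atan2(+0.002857, -0.0002857) = 95.7° ≈ 096°.

096°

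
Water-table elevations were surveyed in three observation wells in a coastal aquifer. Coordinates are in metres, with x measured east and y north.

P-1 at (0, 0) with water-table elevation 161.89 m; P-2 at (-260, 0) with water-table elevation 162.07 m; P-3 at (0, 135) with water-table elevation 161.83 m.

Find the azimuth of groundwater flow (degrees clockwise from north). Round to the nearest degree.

057°

∂h/∂x = (162.07 − 161.89) / (-260 − 0) = -0.0006923
∂h/∂y = (161.83 − 161.89) / (135 − 0) = -0.0004444
Flow direction (−∇h) has components (+0.0006923 E, +0.0004444 N).
Azimuth = atan2(E, N) = atan2(+0.0006923, +0.0004444) = 57.3° ≈ 057°.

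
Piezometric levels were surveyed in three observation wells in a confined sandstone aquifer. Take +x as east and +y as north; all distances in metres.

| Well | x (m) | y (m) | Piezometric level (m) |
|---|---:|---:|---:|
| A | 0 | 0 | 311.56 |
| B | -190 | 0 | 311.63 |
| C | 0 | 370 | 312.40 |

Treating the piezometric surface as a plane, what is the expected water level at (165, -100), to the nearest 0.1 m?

311.3 m

∂h/∂x = (311.63 − 311.56) / (-190 − 0) = -0.0003684
∂h/∂y = (312.40 − 311.56) / (370 − 0) = +0.002270
h(165, -100) = 311.56 + (-0.0003684)·(165) + (+0.002270)·(-100) = 311.56 -0.061 -0.227 = 311.272 m.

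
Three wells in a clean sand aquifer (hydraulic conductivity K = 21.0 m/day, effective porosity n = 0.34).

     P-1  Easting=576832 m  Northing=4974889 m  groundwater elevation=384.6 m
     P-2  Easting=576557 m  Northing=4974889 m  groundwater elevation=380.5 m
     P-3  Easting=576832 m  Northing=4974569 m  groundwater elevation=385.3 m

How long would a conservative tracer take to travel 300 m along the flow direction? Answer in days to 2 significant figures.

∂h/∂x = (380.5 − 384.6) / (576557 − 576832) = +0.01491
∂h/∂y = (385.3 − 384.6) / (4974569 − 4974889) = -0.002187
|∇h| = √(0.01491² + -0.002187²) = 0.01507
Seepage velocity v = K·i/n = 21.0 × 0.01507 / 0.34 = 0.9308 m/day.
t = 300 / 0.9308 = 322.3 days.

320 days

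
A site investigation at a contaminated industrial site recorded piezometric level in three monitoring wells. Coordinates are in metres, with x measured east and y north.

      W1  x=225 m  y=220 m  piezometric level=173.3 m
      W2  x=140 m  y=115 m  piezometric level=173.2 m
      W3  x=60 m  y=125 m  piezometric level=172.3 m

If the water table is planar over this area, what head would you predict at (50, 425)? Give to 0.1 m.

170.0 m

Differences from W1: to W2 (Δx, Δy, Δh) = (-85, -105, -0.1); to W3 = (-165, -95, -1.0).
Solve a·Δx + b·Δy = Δh: det = (-85)·(-95) − (-165)·(-105) = -9250.
∂h/∂x = [(-0.1)·(-95) − (-1.0)·(-105)] / -9250 = +0.01032
∂h/∂y = [(-85)·(-1.0) − (-165)·(-0.1)] / -9250 = -0.007405
h(50, 425) = 173.3 + (+0.01032)·(-175) + (-0.007405)·(205) = 173.3 -1.807 -1.518 = 169.975 m.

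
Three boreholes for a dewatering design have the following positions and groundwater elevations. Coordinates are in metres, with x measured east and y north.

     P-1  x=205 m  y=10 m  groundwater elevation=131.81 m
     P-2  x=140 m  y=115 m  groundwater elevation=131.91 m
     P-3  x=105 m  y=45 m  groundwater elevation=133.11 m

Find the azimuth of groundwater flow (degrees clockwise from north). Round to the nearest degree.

061°

Taking P-1 as reference: P-2−P-1 = (-65, 105, +0.10); P-3−P-1 = (-100, 35, +1.30).
Determinant of the coordinate differences = (-65)·35 − (-100)·105 = 8225.
∂h/∂x = [(+0.10)·35 − (+1.30)·105] / 8225 = -0.01617
∂h/∂y = [(-65)·(+1.30) − (-100)·(+0.10)] / 8225 = -0.009058
Flow direction (−∇h) has components (+0.01617 E, +0.009058 N).
Azimuth = atan2(E, N) = atan2(+0.01617, +0.009058) = 60.7° ≈ 061°.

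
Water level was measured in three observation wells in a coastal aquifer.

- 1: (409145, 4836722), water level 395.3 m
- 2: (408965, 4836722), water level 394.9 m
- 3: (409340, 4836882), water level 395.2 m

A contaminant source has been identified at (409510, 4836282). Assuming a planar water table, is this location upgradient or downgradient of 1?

upgradient

Taking 1 as reference: 2−1 = (-180, 0, -0.4); 3−1 = (195, 160, -0.1).
Determinant of the coordinate differences = (-180)·160 − 195·0 = -28800.
∂h/∂x = [(-0.4)·160 − (-0.1)·0] / -28800 = +0.002222
∂h/∂y = [(-180)·(-0.1) − 195·(-0.4)] / -28800 = -0.003333
Head at (409510, 4836282) = 395.3 + (+0.002222)·(365) + (-0.003333)·(-440) = 397.58 m.
That is higher than the 395.3 m at 1, so the point is upgradient.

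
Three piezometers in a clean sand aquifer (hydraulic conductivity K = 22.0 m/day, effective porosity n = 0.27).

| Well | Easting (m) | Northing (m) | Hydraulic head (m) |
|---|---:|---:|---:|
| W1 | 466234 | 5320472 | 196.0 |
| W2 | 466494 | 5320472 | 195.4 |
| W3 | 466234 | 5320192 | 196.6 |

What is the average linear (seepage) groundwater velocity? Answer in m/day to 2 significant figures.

∂h/∂x = (195.4 − 196.0) / (466494 − 466234) = -0.002308
∂h/∂y = (196.6 − 196.0) / (5320192 − 5320472) = -0.002143
|∇h| = √(-0.002308² + -0.002143²) = 0.003149
Seepage velocity v = K·i/n = 22.0 × 0.003149 / 0.27 = 0.2566 m/day.

0.26 m/day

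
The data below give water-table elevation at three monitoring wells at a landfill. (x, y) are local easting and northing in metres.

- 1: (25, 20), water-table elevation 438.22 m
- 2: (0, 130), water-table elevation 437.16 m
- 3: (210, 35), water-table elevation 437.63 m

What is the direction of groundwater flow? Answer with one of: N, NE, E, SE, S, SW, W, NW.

With h = a·x + b·y + c and 1 as origin, the differences give:
  (-25)·a + 110·b = -1.06
  185·a + 15·b = -0.59
Eliminate b (×15 and ×110, subtract): -20725·a = 49.000 → a = ∂h/∂x = -0.002364
Back-substitute: b = ∂h/∂y = -0.01017.
Flow = −∇h = (+0.002364 east, +0.01017 north), which points north.

N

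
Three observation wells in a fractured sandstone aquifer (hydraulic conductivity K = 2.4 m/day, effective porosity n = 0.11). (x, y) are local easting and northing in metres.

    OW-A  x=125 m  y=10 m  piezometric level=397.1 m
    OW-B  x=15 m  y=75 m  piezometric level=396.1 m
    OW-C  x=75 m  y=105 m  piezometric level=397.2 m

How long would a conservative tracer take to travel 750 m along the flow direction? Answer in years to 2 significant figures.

5.7 years

With h = a·x + b·y + c and OW-A as origin, the differences give:
  (-110)·a + 65·b = -1.0
  (-50)·a + 95·b = +0.1
Eliminate b (×95 and ×65, subtract): -7200·a = -101.50 → a = ∂h/∂x = +0.01410
Back-substitute: b = ∂h/∂y = +0.008472.
|∇h| = √(0.01410² + 0.008472²) = 0.01645
Seepage velocity v = K·i/n = 2.4 × 0.01645 / 0.11 = 0.3589 m/day.
t = 750 / 0.3589 = 2090 days = 5.72 years.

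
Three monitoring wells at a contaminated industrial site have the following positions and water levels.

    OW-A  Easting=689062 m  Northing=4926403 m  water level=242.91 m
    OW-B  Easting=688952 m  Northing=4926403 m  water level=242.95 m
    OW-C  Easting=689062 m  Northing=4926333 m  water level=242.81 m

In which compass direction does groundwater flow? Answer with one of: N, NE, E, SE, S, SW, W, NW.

∂h/∂x = (242.95 − 242.91) / (688952 − 689062) = -0.0003636
∂h/∂y = (242.81 − 242.91) / (4926333 − 4926403) = +0.001429
Flow = −∇h = (+0.0003636 east, -0.001429 north), which points south.

S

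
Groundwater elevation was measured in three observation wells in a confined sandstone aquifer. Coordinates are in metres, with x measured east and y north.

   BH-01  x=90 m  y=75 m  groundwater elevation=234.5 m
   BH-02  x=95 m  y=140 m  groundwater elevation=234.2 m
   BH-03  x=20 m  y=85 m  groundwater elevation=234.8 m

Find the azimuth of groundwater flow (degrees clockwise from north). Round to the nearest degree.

049°

With h = a·x + b·y + c and BH-01 as origin, the differences give:
  5·a + 65·b = -0.3
  (-70)·a + 10·b = +0.3
Eliminate b (×10 and ×65, subtract): 4600·a = -22.50 → a = ∂h/∂x = -0.004891
Back-substitute: b = ∂h/∂y = -0.004239.
Flow direction (−∇h) has components (+0.004891 E, +0.004239 N).
Azimuth = atan2(E, N) = atan2(+0.004891, +0.004239) = 49.1° ≈ 049°.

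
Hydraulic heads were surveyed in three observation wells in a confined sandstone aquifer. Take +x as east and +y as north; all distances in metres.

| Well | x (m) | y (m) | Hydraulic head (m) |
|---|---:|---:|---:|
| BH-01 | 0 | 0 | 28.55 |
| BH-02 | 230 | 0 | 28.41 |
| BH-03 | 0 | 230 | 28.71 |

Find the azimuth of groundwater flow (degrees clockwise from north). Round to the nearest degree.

∂h/∂x = (28.41 − 28.55) / (230 − 0) = -0.0006087
∂h/∂y = (28.71 − 28.55) / (230 − 0) = +0.0006957
Flow direction (−∇h) has components (+0.0006087 E, -0.0006957 N).
Azimuth = atan2(E, N) = atan2(+0.0006087, -0.0006957) = 138.8° ≈ 139°.

139°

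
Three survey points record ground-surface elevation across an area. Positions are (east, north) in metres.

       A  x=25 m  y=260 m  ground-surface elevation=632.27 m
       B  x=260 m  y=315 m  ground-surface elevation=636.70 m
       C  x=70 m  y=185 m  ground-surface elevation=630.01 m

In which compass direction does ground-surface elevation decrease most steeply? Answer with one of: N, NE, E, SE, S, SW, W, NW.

S

Taking A as reference: B−A = (235, 55, +4.43); C−A = (45, -75, -2.26).
Determinant of the coordinate differences = 235·(-75) − 45·55 = -20100.
∂z/∂x = [(+4.43)·(-75) − (-2.26)·55] / -20100 = +0.01035
∂z/∂y = [235·(-2.26) − 45·(+4.43)] / -20100 = +0.03634
Steepest decrease is along −∇f = (-0.01035 E, -0.03634 N) → south.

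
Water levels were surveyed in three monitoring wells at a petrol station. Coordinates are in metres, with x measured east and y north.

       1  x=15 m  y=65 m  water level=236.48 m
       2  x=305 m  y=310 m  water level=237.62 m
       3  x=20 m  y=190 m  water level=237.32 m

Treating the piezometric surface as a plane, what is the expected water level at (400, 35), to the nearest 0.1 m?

235.6 m

Taking 1 as reference: 2−1 = (290, 245, +1.14); 3−1 = (5, 125, +0.84).
Determinant of the coordinate differences = 290·125 − 5·245 = 35025.
∂h/∂x = [(+1.14)·125 − (+0.84)·245] / 35025 = -0.001807
∂h/∂y = [290·(+0.84) − 5·(+1.14)] / 35025 = +0.006792
h(400, 35) = 236.48 + (-0.001807)·(385) + (+0.006792)·(-30) = 236.48 -0.696 -0.204 = 235.580 m.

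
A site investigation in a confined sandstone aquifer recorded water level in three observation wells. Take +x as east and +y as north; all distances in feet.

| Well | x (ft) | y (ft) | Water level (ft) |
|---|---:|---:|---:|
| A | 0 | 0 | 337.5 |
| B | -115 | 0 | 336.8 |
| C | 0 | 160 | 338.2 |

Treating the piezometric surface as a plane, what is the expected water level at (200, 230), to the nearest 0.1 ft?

339.7 ft

∂h/∂x = (336.8 − 337.5) / (-115 − 0) = +0.006087
∂h/∂y = (338.2 − 337.5) / (160 − 0) = +0.004375
h(200, 230) = 337.5 + (+0.006087)·(200) + (+0.004375)·(230) = 337.5 +1.217 +1.006 = 339.724 ft.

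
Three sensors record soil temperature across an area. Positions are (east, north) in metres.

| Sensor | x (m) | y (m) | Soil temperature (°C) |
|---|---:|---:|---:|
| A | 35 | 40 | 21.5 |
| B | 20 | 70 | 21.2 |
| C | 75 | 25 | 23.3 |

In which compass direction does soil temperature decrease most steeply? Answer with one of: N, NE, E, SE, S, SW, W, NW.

W

With T = a·x + b·y + c and A as origin, the differences give:
  (-15)·a + 30·b = -0.3
  40·a + (-15)·b = +1.8
Eliminate b (×(-15) and ×30, subtract): -975·a = -49.50 → a = ∂T/∂x = +0.05077
Back-substitute: b = ∂T/∂y = +0.01538.
Steepest decrease is along −∇f = (-0.05077 E, -0.01538 N) → west.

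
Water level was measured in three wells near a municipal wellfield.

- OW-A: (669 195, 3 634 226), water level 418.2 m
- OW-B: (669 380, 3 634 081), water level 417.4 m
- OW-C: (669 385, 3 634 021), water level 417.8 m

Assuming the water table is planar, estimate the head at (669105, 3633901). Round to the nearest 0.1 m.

421.6 m

Taking OW-A as reference: OW-B−OW-A = (185, -145, -0.8); OW-C−OW-A = (190, -205, -0.4).
Solve a·Δx + b·Δy = Δh: det = 185·(-205) − 190·(-145) = -10375.
∂h/∂x = [(-0.8)·(-205) − (-0.4)·(-145)] / -10375 = -0.01022
∂h/∂y = [185·(-0.4) − 190·(-0.8)] / -10375 = -0.007518
h(669105, 3633901) = 418.2 + (-0.01022)·(-90) + (-0.007518)·(-325) = 418.2 +0.920 +2.443 = 421.563 m.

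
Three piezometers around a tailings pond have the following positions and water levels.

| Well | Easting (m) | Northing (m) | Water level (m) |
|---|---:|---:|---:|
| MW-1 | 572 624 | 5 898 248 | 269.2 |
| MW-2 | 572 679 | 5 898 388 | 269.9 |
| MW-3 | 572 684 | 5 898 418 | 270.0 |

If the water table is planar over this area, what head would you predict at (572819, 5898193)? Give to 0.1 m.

Taking MW-1 as reference: MW-2−MW-1 = (55, 140, +0.7); MW-3−MW-1 = (60, 170, +0.8).
Solve a·Δx + b·Δy = Δh: det = 55·170 − 60·140 = 950.
∂h/∂x = [(+0.7)·170 − (+0.8)·140] / 950 = +0.007368
∂h/∂y = [55·(+0.8) − 60·(+0.7)] / 950 = +0.002105
h(572819, 5898193) = 269.2 + (+0.007368)·(195) + (+0.002105)·(-55) = 269.2 +1.437 -0.116 = 270.521 m.

270.5 m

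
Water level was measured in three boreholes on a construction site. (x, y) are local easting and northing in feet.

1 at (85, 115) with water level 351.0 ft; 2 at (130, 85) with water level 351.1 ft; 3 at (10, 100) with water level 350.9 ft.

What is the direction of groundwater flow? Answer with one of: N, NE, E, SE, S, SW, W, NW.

Differences from 1: to 2 (Δx, Δy, Δh) = (45, -30, +0.1); to 3 = (-75, -15, -0.1).
Determinant of the coordinate differences = 45·(-15) − (-75)·(-30) = -2925.
∂h/∂x = [(+0.1)·(-15) − (-0.1)·(-30)] / -2925 = +0.001538
∂h/∂y = [45·(-0.1) − (-75)·(+0.1)] / -2925 = -0.001026
Flow = −∇h = (-0.001538 east, +0.001026 north), which points northwest.

NW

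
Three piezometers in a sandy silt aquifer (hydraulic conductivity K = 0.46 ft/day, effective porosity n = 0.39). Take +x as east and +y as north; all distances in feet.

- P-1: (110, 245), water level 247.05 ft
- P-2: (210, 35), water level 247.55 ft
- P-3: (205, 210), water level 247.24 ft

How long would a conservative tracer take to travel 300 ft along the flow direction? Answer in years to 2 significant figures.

Differences from P-1: to P-2 (Δx, Δy, Δh) = (100, -210, +0.50); to P-3 = (95, -35, +0.19).
Solve a·Δx + b·Δy = Δh: det = 100·(-35) − 95·(-210) = 16450.
∂h/∂x = [(+0.50)·(-35) − (+0.19)·(-210)] / 16450 = +0.001362
∂h/∂y = [100·(+0.19) − 95·(+0.50)] / 16450 = -0.001733
|∇h| = √(0.001362² + -0.001733²) = 0.002204
Seepage velocity v = K·i/n = 0.46 × 0.002204 / 0.39 = 0.0026 ft/day.
t = 300 / 0.0026 = 1.154e+05 days = 316 years.

320 years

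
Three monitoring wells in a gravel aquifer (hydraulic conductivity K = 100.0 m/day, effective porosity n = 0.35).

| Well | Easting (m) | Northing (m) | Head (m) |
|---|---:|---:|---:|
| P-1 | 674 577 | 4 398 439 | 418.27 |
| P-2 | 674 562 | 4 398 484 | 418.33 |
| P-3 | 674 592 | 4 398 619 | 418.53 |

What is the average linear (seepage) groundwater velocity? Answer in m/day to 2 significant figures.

Differences from P-1: to P-2 (Δx, Δy, Δh) = (-15, 45, +0.06); to P-3 = (15, 180, +0.26).
Determinant of the coordinate differences = (-15)·180 − 15·45 = -3375.
∂h/∂x = [(+0.06)·180 − (+0.26)·45] / -3375 = +0.0002667
∂h/∂y = [(-15)·(+0.26) − 15·(+0.06)] / -3375 = +0.001422
|∇h| = √(0.0002667² + 0.001422²) = 0.001447
Seepage velocity v = K·i/n = 100.0 × 0.001447 / 0.35 = 0.4134 m/day.

0.41 m/day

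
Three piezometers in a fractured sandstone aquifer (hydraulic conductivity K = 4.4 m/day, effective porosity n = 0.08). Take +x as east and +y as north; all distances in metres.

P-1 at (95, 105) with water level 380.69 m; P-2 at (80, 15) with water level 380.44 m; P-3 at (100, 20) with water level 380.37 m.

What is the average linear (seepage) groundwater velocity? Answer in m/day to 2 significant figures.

0.31 m/day

Three-point gradient (reference P-1): Δ to P-2 = (-15, -90, -0.25), Δ to P-3 = (5, -85, -0.32).
∂h/∂x = -0.004377, ∂h/∂y = +0.003507 (det = 1725).
|∇h| = √(-0.004377² + 0.003507²) = 0.005609
Seepage velocity v = K·i/n = 4.4 × 0.005609 / 0.08 = 0.3085 m/day.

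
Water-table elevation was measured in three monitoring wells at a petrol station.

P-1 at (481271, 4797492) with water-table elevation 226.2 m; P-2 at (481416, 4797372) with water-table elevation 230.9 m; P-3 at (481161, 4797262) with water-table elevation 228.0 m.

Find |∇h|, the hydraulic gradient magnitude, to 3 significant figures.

0.0250

Taking P-1 as reference: P-2−P-1 = (145, -120, +4.7); P-3−P-1 = (-110, -230, +1.8).
Solve a·Δx + b·Δy = Δh: det = 145·(-230) − (-110)·(-120) = -46550.
∂h/∂x = [(+4.7)·(-230) − (+1.8)·(-120)] / -46550 = +0.01858
∂h/∂y = [145·(+1.8) − (-110)·(+4.7)] / -46550 = -0.01671
|∇h| = √(0.01858² + -0.01671²) = 0.02499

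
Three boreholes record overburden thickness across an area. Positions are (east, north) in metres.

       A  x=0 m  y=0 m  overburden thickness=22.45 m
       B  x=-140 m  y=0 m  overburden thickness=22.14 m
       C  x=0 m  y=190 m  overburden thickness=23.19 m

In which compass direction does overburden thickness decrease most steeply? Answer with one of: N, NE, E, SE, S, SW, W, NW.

∂d/∂x = (22.14 − 22.45) / (-140 − 0) = +0.002214
∂d/∂y = (23.19 − 22.45) / (190 − 0) = +0.003895
Steepest decrease is along −∇f = (-0.002214 E, -0.003895 N) → southwest.

SW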